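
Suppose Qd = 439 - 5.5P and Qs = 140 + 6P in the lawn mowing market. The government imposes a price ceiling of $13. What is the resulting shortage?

Equilibrium price would be P* = 26, so the ceiling at 13 binds.
At P = 13: Qd = 439 − 5.5(13) = 367.5, Qs = 140 + 6(13) = 218.
Shortage = 367.5 − 218 = 149.5.

Shortage = 149.5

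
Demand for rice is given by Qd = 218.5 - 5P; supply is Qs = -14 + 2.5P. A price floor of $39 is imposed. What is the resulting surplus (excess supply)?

Surplus = 60

Equilibrium price would be P* = 31, so the floor at 39 binds.
At P = 39: Qd = 23.5, Qs = 83.5.
Surplus = 83.5 − 23.5 = 60.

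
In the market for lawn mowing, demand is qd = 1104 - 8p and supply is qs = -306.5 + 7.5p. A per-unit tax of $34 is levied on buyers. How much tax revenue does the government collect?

Tax revenue = 257584/31

Pre-tax equilibrium: p* = 91, q* = 376.
Tax on buyers shifts demand to qd = 1104 − 8(p + 34) = 832 - 8p.
832 - 8p = -306.5 + 7.5p gives seller price ps = 2277/31; buyers pay pb = 2277/31 + 34 = 3331/31.
New quantity: q = 1104 − 8(3331/31) = 7576/31.
Revenue = 34 × 7576/31 = 257584/31.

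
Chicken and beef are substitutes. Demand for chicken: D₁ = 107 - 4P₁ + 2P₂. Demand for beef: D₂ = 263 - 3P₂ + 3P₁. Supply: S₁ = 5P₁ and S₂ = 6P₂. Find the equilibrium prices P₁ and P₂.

P₁ = 1489/75, P₂ = 35.84

Market 1: 107 - 4P₁ + 2P₂ = 5P₁ → 9P₁ - 2P₂ = 107.
Market 2: 9P₂ - 3P₁ = 263.
Eliminating P₂: 9×(1) + 2×(2) gives 75P₁ = 1489, so P₁ = 1489/75.
Back-substitute into (2): P₂ = (263 + 3×1489/75) / 9 = 35.84.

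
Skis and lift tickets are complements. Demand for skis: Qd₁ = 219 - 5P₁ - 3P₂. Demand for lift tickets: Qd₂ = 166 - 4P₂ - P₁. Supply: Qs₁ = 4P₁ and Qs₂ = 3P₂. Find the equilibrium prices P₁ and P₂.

P₁ = 17.25, P₂ = 21.25

Market 1: 219 - 5P₁ - 3P₂ = 4P₁ → 9P₁ + 3P₂ = 219.
Market 2: 7P₂ + P₁ = 166.
Eliminating P₂: 7×(1) − 3×(2) gives 60P₁ = 1035, so P₁ = 17.25.
Back-substitute into (2): P₂ = (166 − 1×17.25) / 7 = 21.25.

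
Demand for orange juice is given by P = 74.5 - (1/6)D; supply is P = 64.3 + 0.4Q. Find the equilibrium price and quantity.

P* = 71.5, Q* = 18

Set the two price expressions equal: 74.5 - (1/6)Q = 64.3 + 0.4Q.
10.2 = (17/30)Q, so Q* = 18.
P* = 74.5 − (1/6)(18) = 71.5.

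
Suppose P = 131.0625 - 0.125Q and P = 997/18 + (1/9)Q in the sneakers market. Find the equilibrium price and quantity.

Set the two price expressions equal: 131.0625 - 0.125Q = 997/18 + (1/9)Q.
10897/144 = (17/72)Q, so Q* = 320.5.
P* = 131.0625 − (0.125)(320.5) = 91.

P* = 91, Q* = 320.5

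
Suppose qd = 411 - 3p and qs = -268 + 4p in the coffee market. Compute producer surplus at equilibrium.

Equilibrium: 411 - 3p = -268 + 4p gives p* = 97, q* = 120.
Supply starts at p = 67 (where qs = 0).
PS = ½(97 − 67)(120) = 1800.

Producer surplus = 1800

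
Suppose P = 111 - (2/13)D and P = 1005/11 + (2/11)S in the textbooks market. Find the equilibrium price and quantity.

P* = 102, Q* = 58.5

Set the two price expressions equal: 111 - (2/13)Q = 1005/11 + (2/11)Q.
216/11 = (48/143)Q, so Q* = 58.5.
P* = 111 − (2/13)(58.5) = 102.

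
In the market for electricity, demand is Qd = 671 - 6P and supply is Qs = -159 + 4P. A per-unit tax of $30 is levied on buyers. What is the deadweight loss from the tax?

Deadweight loss = 1080

Pre-tax equilibrium: P* = 83, Q* = 173.
Tax on buyers shifts demand to Qd = 671 − 6(P + 30) = 491 - 6P.
491 - 6P = -159 + 4P gives seller price Ps = 65; buyers pay Pb = 65 + 30 = 95.
New quantity: Q = 671 − 6(95) = 101.
DWL = ½ × 30 × (173 − 101) = 1080.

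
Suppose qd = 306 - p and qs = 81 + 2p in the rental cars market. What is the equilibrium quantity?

Set qd = qs: 306 - p = 81 + 2p.
225 = 3p, so p* = 75.
q* = 306 − 1(75) = 231.

q* = 231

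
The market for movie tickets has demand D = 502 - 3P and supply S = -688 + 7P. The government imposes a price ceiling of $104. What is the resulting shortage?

Equilibrium price would be P* = 119, so the ceiling at 104 binds.
At P = 104: D = 502 − 3(104) = 190, S = -688 + 7(104) = 40.
Shortage = 190 − 40 = 150.

Shortage = 150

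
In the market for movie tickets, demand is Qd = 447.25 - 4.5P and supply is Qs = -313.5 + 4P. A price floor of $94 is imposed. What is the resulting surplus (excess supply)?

Equilibrium price would be P* = 89.5, so the floor at 94 binds.
At P = 94: Qd = 24.25, Qs = 62.5.
Surplus = 62.5 − 24.25 = 38.25.

Surplus = 38.25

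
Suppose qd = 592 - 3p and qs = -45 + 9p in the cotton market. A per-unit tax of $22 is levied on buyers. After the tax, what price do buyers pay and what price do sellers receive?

Buyers pay 835/12, sellers receive 571/12

Pre-tax equilibrium: p* = 637/12, q* = 432.75.
Tax on buyers shifts demand to qd = 592 − 3(p + 22) = 526 - 3p.
526 - 3p = -45 + 9p gives seller price ps = 571/12; buyers pay pb = 571/12 + 22 = 835/12.
New quantity: q = 592 − 3(835/12) = 383.25.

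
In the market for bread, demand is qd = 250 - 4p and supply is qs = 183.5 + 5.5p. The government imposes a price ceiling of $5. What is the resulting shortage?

Equilibrium price would be p* = 7, so the ceiling at 5 binds.
At p = 5: qd = 250 − 4(5) = 230, qs = 183.5 + 5.5(5) = 211.
Shortage = 230 − 211 = 19.

Shortage = 19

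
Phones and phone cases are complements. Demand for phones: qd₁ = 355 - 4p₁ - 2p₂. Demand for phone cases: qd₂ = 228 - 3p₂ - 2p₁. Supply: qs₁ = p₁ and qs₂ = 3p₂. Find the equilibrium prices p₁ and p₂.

Market 1: 355 - 4p₁ - 2p₂ = p₁ → 5p₁ + 2p₂ = 355.
Market 2: 6p₂ + 2p₁ = 228.
Eliminating p₂: 6×(1) − 2×(2) gives 26p₁ = 1674, so p₁ = 837/13.
Back-substitute into (2): p₂ = (228 − 2×837/13) / 6 = 215/13.

p₁ = 837/13, p₂ = 215/13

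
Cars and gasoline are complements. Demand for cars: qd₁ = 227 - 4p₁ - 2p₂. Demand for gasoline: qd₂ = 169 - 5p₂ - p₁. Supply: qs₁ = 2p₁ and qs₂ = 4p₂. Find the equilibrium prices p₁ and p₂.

Market 1: 227 - 4p₁ - 2p₂ = 2p₁ → 6p₁ + 2p₂ = 227.
Market 2: 9p₂ + p₁ = 169.
Eliminating p₂: 9×(1) − 2×(2) gives 52p₁ = 1705, so p₁ = 1705/52.
Back-substitute into (2): p₂ = (169 − 1×1705/52) / 9 = 787/52.

p₁ = 1705/52, p₂ = 787/52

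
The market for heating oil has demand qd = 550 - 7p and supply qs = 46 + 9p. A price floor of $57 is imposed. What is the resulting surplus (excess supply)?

Surplus = 408

Equilibrium price would be p* = 31.5, so the floor at 57 binds.
At p = 57: qd = 151, qs = 559.
Surplus = 559 − 151 = 408.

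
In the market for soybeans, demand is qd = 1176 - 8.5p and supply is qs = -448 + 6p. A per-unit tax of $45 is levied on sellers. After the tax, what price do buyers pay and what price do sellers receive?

Pre-tax equilibrium: p* = 112, q* = 224.
Tax on sellers shifts supply to qs = -448 + 6(p − 45) = -718 + 6p.
1176 - 8.5p = -718 + 6p gives buyer price pb = 3788/29; sellers receive ps = 3788/29 − 45 = 2483/29.
New quantity: q = 1176 − 8.5(3788/29) = 1906/29.

Buyers pay 3788/29, sellers receive 2483/29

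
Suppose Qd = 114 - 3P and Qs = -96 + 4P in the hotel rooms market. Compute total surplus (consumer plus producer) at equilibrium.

Equilibrium: 114 - 3P = -96 + 4P gives P* = 30, Q* = 24.
Demand choke price: P = 38; supply starts at P = 24.
CS = ½(38 − 30)(24) = 96; PS = ½(30 − 24)(24) = 72.

Total surplus = 168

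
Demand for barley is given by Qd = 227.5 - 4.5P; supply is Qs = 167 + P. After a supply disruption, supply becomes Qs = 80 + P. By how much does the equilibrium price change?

ΔP = 174/11

Original equilibrium: P* = 11, Q* = 178.
New equilibrium: 227.5 - 4.5P = 80 + P, so 147.5 = 5.5P and P' = 295/11; Q' = 227.5 − 4.5(295/11) = 1175/11.
Change in price: 295/11 − 11 = 174/11.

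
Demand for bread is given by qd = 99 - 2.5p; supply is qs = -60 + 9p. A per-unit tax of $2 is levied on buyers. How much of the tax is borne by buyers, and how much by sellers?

Pre-tax equilibrium: p* = 318/23, q* = 1482/23.
Tax on buyers shifts demand to qd = 99 − 2.5(p + 2) = 94 - 2.5p.
94 - 2.5p = -60 + 9p gives seller price ps = 308/23; buyers pay pb = 308/23 + 2 = 354/23.
New quantity: q = 99 − 2.5(354/23) = 1392/23.
Buyer burden = 354/23 − 318/23 = 36/23; seller burden = 318/23 − 308/23 = 10/23.

Buyers bear 36/23, sellers bear 10/23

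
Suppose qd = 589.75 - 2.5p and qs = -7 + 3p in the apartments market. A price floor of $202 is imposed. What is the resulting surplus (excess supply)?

Surplus = 514.25

Equilibrium price would be p* = 108.5, so the floor at 202 binds.
At p = 202: qd = 84.75, qs = 599.
Surplus = 599 − 84.75 = 514.25.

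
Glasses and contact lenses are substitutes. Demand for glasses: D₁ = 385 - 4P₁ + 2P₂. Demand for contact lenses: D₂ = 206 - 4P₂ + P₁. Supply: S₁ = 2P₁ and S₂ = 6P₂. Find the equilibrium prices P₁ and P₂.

Market 1: 385 - 4P₁ + 2P₂ = 2P₁ → 6P₁ - 2P₂ = 385.
Market 2: 10P₂ - P₁ = 206.
Eliminating P₂: 10×(1) + 2×(2) gives 58P₁ = 4262, so P₁ = 2131/29.
Back-substitute into (2): P₂ = (206 + 1×2131/29) / 10 = 1621/58.

P₁ = 2131/29, P₂ = 1621/58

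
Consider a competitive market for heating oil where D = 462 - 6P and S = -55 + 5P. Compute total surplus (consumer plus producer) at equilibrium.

Equilibrium: 462 - 6P = -55 + 5P gives P* = 47, Q* = 180.
Demand choke price: P = 77; supply starts at P = 11.
CS = ½(77 − 47)(180) = 2700; PS = ½(47 − 11)(180) = 3240.

Total surplus = 5940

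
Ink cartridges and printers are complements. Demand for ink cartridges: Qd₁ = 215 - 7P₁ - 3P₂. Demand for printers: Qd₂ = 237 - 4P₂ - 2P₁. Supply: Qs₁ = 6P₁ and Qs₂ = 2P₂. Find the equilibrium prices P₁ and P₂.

Market 1: 215 - 7P₁ - 3P₂ = 6P₁ → 13P₁ + 3P₂ = 215.
Market 2: 6P₂ + 2P₁ = 237.
Eliminating P₂: 6×(1) − 3×(2) gives 72P₁ = 579, so P₁ = 193/24.
Back-substitute into (2): P₂ = (237 − 2×193/24) / 6 = 2651/72.

P₁ = 193/24, P₂ = 2651/72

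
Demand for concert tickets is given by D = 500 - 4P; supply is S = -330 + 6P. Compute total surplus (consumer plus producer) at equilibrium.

Total surplus = 5880

Equilibrium: 500 - 4P = -330 + 6P gives P* = 83, Q* = 168.
Demand choke price: P = 125; supply starts at P = 55.
CS = ½(125 − 83)(168) = 3528; PS = ½(83 − 55)(168) = 2352.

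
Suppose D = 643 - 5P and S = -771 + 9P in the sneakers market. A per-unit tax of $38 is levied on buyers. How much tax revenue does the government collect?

Tax revenue = 4218/7

Pre-tax equilibrium: P* = 101, Q* = 138.
Tax on buyers shifts demand to D = 643 − 5(P + 38) = 453 - 5P.
453 - 5P = -771 + 9P gives seller price Ps = 612/7; buyers pay Pb = 612/7 + 38 = 878/7.
New quantity: Q = 643 − 5(878/7) = 111/7.
Revenue = 38 × 111/7 = 4218/7.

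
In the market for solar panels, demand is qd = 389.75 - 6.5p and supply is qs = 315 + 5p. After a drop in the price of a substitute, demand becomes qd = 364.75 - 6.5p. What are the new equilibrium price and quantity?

Original equilibrium: p* = 6.5, q* = 347.5.
New equilibrium: 364.75 - 6.5p = 315 + 5p, so 49.75 = 11.5p and p' = 199/46; q' = 364.75 − 6.5(199/46) = 15485/46.

p' = 199/46, q' = 15485/46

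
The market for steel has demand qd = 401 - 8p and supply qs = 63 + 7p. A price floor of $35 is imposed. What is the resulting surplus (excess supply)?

Equilibrium price would be p* = 338/15, so the floor at 35 binds.
At p = 35: qd = 121, qs = 308.
Surplus = 308 − 121 = 187.

Surplus = 187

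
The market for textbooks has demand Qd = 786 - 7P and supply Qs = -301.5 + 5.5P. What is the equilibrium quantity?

Q* = 177

Set Qd = Qs: 786 - 7P = -301.5 + 5.5P.
1087.5 = 12.5P, so P* = 87.
Q* = 786 − 7(87) = 177.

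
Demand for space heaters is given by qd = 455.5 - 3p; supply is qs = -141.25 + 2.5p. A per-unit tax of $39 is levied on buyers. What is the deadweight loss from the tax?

Pre-tax equilibrium: p* = 108.5, q* = 130.
Tax on buyers shifts demand to qd = 455.5 − 3(p + 39) = 338.5 - 3p.
338.5 - 3p = -141.25 + 2.5p gives seller price ps = 1919/22; buyers pay pb = 1919/22 + 39 = 2777/22.
New quantity: q = 455.5 − 3(2777/22) = 845/11.
DWL = ½ × 39 × (130 − 845/11) = 22815/22.

Deadweight loss = 22815/22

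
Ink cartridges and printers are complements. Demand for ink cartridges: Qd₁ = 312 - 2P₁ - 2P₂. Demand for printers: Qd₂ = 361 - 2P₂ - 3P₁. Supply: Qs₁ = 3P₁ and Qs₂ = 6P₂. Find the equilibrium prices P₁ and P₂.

P₁ = 887/17, P₂ = 869/34

Market 1: 312 - 2P₁ - 2P₂ = 3P₁ → 5P₁ + 2P₂ = 312.
Market 2: 8P₂ + 3P₁ = 361.
Eliminating P₂: 8×(1) − 2×(2) gives 34P₁ = 1774, so P₁ = 887/17.
Back-substitute into (2): P₂ = (361 − 3×887/17) / 8 = 869/34.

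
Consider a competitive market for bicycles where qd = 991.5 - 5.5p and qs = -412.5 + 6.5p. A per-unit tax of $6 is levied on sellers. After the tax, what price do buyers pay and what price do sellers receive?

Buyers pay $120.25, sellers receive $114.25

Pre-tax equilibrium: p* = 117, q* = 348.
Tax on sellers shifts supply to qs = -412.5 + 6.5(p − 6) = -451.5 + 6.5p.
991.5 - 5.5p = -451.5 + 6.5p gives buyer price pb = 120.25; sellers receive ps = 120.25 − 6 = 114.25.
New quantity: q = 991.5 − 5.5(120.25) = 330.125.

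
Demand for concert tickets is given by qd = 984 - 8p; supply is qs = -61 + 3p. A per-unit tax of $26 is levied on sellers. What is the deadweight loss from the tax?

Deadweight loss = 8112/11

Pre-tax equilibrium: p* = 95, q* = 224.
Tax on sellers shifts supply to qs = -61 + 3(p − 26) = -139 + 3p.
984 - 8p = -139 + 3p gives buyer price pb = 1123/11; sellers receive ps = 1123/11 − 26 = 837/11.
New quantity: q = 984 − 8(1123/11) = 1840/11.
DWL = ½ × 26 × (224 − 1840/11) = 8112/11.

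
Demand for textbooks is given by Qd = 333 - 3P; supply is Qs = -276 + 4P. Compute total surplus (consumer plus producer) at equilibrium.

Total surplus = 1512

Equilibrium: 333 - 3P = -276 + 4P gives P* = 87, Q* = 72.
Demand choke price: P = 111; supply starts at P = 69.
CS = ½(111 − 87)(72) = 864; PS = ½(87 − 69)(72) = 648.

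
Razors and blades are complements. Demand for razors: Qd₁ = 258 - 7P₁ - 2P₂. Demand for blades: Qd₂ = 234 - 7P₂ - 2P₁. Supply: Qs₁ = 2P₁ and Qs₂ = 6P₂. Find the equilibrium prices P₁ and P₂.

P₁ = 2886/113, P₂ = 1590/113

Market 1: 258 - 7P₁ - 2P₂ = 2P₁ → 9P₁ + 2P₂ = 258.
Market 2: 13P₂ + 2P₁ = 234.
Eliminating P₂: 13×(1) − 2×(2) gives 113P₁ = 2886, so P₁ = 2886/113.
Back-substitute into (2): P₂ = (234 − 2×2886/113) / 13 = 1590/113.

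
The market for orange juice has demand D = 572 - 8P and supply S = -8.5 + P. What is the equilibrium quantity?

Set D = S: 572 - 8P = -8.5 + P.
580.5 = 9P, so P* = 64.5.
Q* = 572 − 8(64.5) = 56.

Q* = 56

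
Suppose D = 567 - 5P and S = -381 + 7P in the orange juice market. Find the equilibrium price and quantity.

P* = 79, Q* = 172

Set D = S: 567 - 5P = -381 + 7P.
948 = 12P, so P* = 79.
Q* = 567 − 5(79) = 172.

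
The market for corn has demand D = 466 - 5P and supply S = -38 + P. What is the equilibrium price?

P* = 84

Set D = S: 466 - 5P = -38 + P.
504 = 6P, so P* = 84.
Q* = 466 − 5(84) = 46.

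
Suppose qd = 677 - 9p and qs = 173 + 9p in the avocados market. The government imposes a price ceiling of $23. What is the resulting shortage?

Equilibrium price would be p* = 28, so the ceiling at 23 binds.
At p = 23: qd = 677 − 9(23) = 470, qs = 173 + 9(23) = 380.
Shortage = 470 − 380 = 90.

Shortage = 90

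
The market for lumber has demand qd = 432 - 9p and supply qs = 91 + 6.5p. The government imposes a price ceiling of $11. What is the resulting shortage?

Shortage = 170.5

Equilibrium price would be p* = 22, so the ceiling at 11 binds.
At p = 11: qd = 432 − 9(11) = 333, qs = 91 + 6.5(11) = 162.5.
Shortage = 333 − 162.5 = 170.5.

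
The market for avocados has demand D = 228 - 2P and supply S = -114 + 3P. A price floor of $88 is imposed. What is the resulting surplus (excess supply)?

Equilibrium price would be P* = 68.4, so the floor at 88 binds.
At P = 88: D = 52, S = 150.
Surplus = 150 − 52 = 98.

Surplus = 98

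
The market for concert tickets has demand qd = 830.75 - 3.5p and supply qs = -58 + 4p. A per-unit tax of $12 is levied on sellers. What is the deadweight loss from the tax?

Pre-tax equilibrium: p* = 118.5, q* = 416.
Tax on sellers shifts supply to qs = -58 + 4(p − 12) = -106 + 4p.
830.75 - 3.5p = -106 + 4p gives buyer price pb = 124.9; sellers receive ps = 124.9 − 12 = 112.9.
New quantity: q = 830.75 − 3.5(124.9) = 393.6.
DWL = ½ × 12 × (416 − 393.6) = 134.4.

Deadweight loss = 134.4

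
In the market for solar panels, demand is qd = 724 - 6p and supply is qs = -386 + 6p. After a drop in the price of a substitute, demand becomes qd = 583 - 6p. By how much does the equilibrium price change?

Δp = -11.75

Original equilibrium: p* = 92.5, q* = 169.
New equilibrium: 583 - 6p = -386 + 6p, so 969 = 12p and p' = 80.75; q' = 583 − 6(80.75) = 98.5.
Change in price: 80.75 − 92.5 = -11.75.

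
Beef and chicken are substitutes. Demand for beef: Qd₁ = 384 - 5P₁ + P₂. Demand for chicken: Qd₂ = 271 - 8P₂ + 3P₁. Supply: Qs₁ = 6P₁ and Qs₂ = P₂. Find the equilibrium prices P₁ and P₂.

P₁ = 3727/96, P₂ = 4133/96

Market 1: 384 - 5P₁ + P₂ = 6P₁ → 11P₁ - P₂ = 384.
Market 2: 9P₂ - 3P₁ = 271.
Eliminating P₂: 9×(1) + 1×(2) gives 96P₁ = 3727, so P₁ = 3727/96.
Back-substitute into (2): P₂ = (271 + 3×3727/96) / 9 = 4133/96.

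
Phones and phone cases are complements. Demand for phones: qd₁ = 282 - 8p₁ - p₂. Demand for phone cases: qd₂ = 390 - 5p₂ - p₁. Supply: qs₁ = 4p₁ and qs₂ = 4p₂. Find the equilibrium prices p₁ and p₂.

p₁ = 2148/107, p₂ = 4398/107

Market 1: 282 - 8p₁ - p₂ = 4p₁ → 12p₁ + p₂ = 282.
Market 2: 9p₂ + p₁ = 390.
Eliminating p₂: 9×(1) − 1×(2) gives 107p₁ = 2148, so p₁ = 2148/107.
Back-substitute into (2): p₂ = (390 − 1×2148/107) / 9 = 4398/107.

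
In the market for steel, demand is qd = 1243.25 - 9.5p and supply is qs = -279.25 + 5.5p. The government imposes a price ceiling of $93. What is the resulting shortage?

Equilibrium price would be p* = 101.5, so the ceiling at 93 binds.
At p = 93: qd = 1243.25 − 9.5(93) = 359.75, qs = -279.25 + 5.5(93) = 232.25.
Shortage = 359.75 − 232.25 = 127.5.

Shortage = 127.5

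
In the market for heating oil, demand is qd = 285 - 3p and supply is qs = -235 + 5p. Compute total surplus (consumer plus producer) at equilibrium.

Total surplus = 2160

Equilibrium: 285 - 3p = -235 + 5p gives p* = 65, q* = 90.
Demand choke price: p = 95; supply starts at p = 47.
CS = ½(95 − 65)(90) = 1350; PS = ½(65 − 47)(90) = 810.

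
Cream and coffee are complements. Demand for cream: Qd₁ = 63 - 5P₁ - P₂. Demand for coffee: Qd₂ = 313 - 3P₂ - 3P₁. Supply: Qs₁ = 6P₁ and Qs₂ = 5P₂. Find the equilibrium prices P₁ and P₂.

P₁ = 191/85, P₂ = 3254/85

Market 1: 63 - 5P₁ - P₂ = 6P₁ → 11P₁ + P₂ = 63.
Market 2: 8P₂ + 3P₁ = 313.
Eliminating P₂: 8×(1) − 1×(2) gives 85P₁ = 191, so P₁ = 191/85.
Back-substitute into (2): P₂ = (313 − 3×191/85) / 8 = 3254/85.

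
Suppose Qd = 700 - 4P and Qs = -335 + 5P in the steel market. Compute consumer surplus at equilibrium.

Consumer surplus = 7200

Equilibrium: 700 - 4P = -335 + 5P gives P* = 115, Q* = 240.
Demand choke price (Qd = 0): P = 175.
CS = ½(175 − 115)(240) = 7200.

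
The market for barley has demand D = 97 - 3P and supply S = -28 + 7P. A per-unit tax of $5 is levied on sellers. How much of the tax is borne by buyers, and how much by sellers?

Pre-tax equilibrium: P* = 12.5, Q* = 59.5.
Tax on sellers shifts supply to S = -28 + 7(P − 5) = -63 + 7P.
97 - 3P = -63 + 7P gives buyer price Pb = 16; sellers receive Ps = 16 − 5 = 11.
New quantity: Q = 97 − 3(16) = 49.
Buyer burden = 16 − 12.5 = 3.5; seller burden = 12.5 − 11 = 1.5.

Buyers bear $3.5, sellers bear $1.5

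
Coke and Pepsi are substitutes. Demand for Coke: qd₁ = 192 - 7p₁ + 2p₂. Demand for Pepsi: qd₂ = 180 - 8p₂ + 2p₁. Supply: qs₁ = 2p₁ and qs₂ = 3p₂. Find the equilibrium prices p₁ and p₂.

p₁ = 2472/95, p₂ = 2004/95

Market 1: 192 - 7p₁ + 2p₂ = 2p₁ → 9p₁ - 2p₂ = 192.
Market 2: 11p₂ - 2p₁ = 180.
Eliminating p₂: 11×(1) + 2×(2) gives 95p₁ = 2472, so p₁ = 2472/95.
Back-substitute into (2): p₂ = (180 + 2×2472/95) / 11 = 2004/95.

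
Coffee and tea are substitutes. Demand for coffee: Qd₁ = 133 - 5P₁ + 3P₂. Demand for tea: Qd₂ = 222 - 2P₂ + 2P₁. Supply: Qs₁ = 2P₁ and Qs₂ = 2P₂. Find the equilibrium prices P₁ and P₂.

Market 1: 133 - 5P₁ + 3P₂ = 2P₁ → 7P₁ - 3P₂ = 133.
Market 2: 4P₂ - 2P₁ = 222.
Eliminating P₂: 4×(1) + 3×(2) gives 22P₁ = 1198, so P₁ = 599/11.
Back-substitute into (2): P₂ = (222 + 2×599/11) / 4 = 910/11.

P₁ = 599/11, P₂ = 910/11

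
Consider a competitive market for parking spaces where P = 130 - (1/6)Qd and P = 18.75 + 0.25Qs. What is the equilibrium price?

Set the two price expressions equal: 130 - (1/6)Q = 18.75 + 0.25Q.
111.25 = (5/12)Q, so Q* = 267.
P* = 130 − (1/6)(267) = 85.5.

P* = 85.5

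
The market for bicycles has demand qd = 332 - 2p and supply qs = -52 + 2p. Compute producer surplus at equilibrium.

Producer surplus = 4900

Equilibrium: 332 - 2p = -52 + 2p gives p* = 96, q* = 140.
Supply starts at p = 26 (where qs = 0).
PS = ½(96 − 26)(140) = 4900.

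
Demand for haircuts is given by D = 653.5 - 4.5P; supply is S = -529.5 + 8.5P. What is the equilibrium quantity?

Q* = 244

Set D = S: 653.5 - 4.5P = -529.5 + 8.5P.
1183 = 13P, so P* = 91.
Q* = 653.5 − 4.5(91) = 244.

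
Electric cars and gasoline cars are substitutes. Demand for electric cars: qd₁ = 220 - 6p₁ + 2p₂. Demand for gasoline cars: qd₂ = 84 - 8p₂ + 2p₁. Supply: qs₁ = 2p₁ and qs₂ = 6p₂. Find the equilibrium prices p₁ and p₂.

Market 1: 220 - 6p₁ + 2p₂ = 2p₁ → 8p₁ - 2p₂ = 220.
Market 2: 14p₂ - 2p₁ = 84.
Eliminating p₂: 14×(1) + 2×(2) gives 108p₁ = 3248, so p₁ = 812/27.
Back-substitute into (2): p₂ = (84 + 2×812/27) / 14 = 278/27.

p₁ = 812/27, p₂ = 278/27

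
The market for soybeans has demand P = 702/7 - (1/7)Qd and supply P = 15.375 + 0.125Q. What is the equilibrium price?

Set the two price expressions equal: 702/7 - (1/7)Q = 15.375 + 0.125Q.
4755/56 = (15/56)Q, so Q* = 317.
P* = 702/7 − (1/7)(317) = 55.

P* = 55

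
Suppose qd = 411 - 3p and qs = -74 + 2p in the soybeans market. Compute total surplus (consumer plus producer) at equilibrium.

Total surplus = 6000

Equilibrium: 411 - 3p = -74 + 2p gives p* = 97, q* = 120.
Demand choke price: p = 137; supply starts at p = 37.
CS = ½(137 − 97)(120) = 2400; PS = ½(97 − 37)(120) = 3600.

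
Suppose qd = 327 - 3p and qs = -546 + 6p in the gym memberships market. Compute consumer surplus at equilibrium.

Consumer surplus = 216

Equilibrium: 327 - 3p = -546 + 6p gives p* = 97, q* = 36.
Demand choke price (qd = 0): p = 109.
CS = ½(109 − 97)(36) = 216.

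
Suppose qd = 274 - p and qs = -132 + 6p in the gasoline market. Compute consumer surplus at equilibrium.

Equilibrium: 274 - p = -132 + 6p gives p* = 58, q* = 216.
Demand choke price (qd = 0): p = 274.
CS = ½(274 − 58)(216) = 23328.

Consumer surplus = 23328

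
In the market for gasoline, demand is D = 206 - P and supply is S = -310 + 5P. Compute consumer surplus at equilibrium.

Consumer surplus = 7200

Equilibrium: 206 - P = -310 + 5P gives P* = 86, Q* = 120.
Demand choke price (D = 0): P = 206.
CS = ½(206 − 86)(120) = 7200.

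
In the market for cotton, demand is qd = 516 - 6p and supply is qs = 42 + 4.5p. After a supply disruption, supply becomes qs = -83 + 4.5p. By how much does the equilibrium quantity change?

Δq = -500/7

Original equilibrium: p* = 316/7, q* = 1716/7.
New equilibrium: 516 - 6p = -83 + 4.5p, so 599 = 10.5p and p' = 1198/21; q' = 516 − 6(1198/21) = 1216/7.
Change in quantity: 1216/7 − 1716/7 = -500/7.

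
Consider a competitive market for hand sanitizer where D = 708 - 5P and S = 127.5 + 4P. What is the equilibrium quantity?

Q* = 385.5

Set D = S: 708 - 5P = 127.5 + 4P.
580.5 = 9P, so P* = 64.5.
Q* = 708 − 5(64.5) = 385.5.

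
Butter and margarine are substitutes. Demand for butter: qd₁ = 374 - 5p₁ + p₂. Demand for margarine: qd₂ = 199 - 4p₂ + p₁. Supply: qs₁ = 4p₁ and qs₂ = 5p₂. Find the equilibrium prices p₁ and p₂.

p₁ = 44.5625, p₂ = 27.0625

Market 1: 374 - 5p₁ + p₂ = 4p₁ → 9p₁ - p₂ = 374.
Market 2: 9p₂ - p₁ = 199.
Eliminating p₂: 9×(1) + 1×(2) gives 80p₁ = 3565, so p₁ = 44.5625.
Back-substitute into (2): p₂ = (199 + 1×44.5625) / 9 = 27.0625.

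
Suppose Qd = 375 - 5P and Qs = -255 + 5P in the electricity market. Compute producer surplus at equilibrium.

Producer surplus = 360

Equilibrium: 375 - 5P = -255 + 5P gives P* = 63, Q* = 60.
Supply starts at P = 51 (where Qs = 0).
PS = ½(63 − 51)(60) = 360.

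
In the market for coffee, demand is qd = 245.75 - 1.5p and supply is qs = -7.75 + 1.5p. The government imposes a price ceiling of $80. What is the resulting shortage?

Shortage = 13.5

Equilibrium price would be p* = 84.5, so the ceiling at 80 binds.
At p = 80: qd = 245.75 − 1.5(80) = 125.75, qs = -7.75 + 1.5(80) = 112.25.
Shortage = 125.75 − 112.25 = 13.5.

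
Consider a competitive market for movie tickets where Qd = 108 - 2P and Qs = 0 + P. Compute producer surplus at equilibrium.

Producer surplus = 648

Equilibrium: 108 - 2P = 0 + P gives P* = 36, Q* = 36.
Supply starts at P = 0 (where Qs = 0).
PS = ½(36 − 0)(36) = 648.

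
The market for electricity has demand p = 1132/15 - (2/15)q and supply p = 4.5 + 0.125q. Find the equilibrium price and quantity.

Set the two price expressions equal: 1132/15 - (2/15)q = 4.5 + 0.125q.
2129/30 = (31/120)q, so q* = 8516/31.
p* = 1132/15 − (2/15)(8516/31) = 1204/31.

p* = 1204/31, q* = 8516/31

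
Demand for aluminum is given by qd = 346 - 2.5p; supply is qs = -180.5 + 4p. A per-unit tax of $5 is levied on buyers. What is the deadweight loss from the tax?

Deadweight loss = 250/13

Pre-tax equilibrium: p* = 81, q* = 143.5.
Tax on buyers shifts demand to qd = 346 − 2.5(p + 5) = 333.5 - 2.5p.
333.5 - 2.5p = -180.5 + 4p gives seller price ps = 1028/13; buyers pay pb = 1028/13 + 5 = 1093/13.
New quantity: q = 346 − 2.5(1093/13) = 3531/26.
DWL = ½ × 5 × (143.5 − 3531/26) = 250/13.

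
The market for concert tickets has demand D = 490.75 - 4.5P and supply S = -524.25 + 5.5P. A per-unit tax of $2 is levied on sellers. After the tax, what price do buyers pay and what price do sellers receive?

Buyers pay $102.6, sellers receive $100.6

Pre-tax equilibrium: P* = 101.5, Q* = 34.
Tax on sellers shifts supply to S = -524.25 + 5.5(P − 2) = -535.25 + 5.5P.
490.75 - 4.5P = -535.25 + 5.5P gives buyer price Pb = 102.6; sellers receive Ps = 102.6 − 2 = 100.6.
New quantity: Q = 490.75 − 4.5(102.6) = 29.05.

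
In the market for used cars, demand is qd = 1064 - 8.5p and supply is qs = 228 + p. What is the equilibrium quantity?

q* = 316

Set qd = qs: 1064 - 8.5p = 228 + p.
836 = 9.5p, so p* = 88.
q* = 1064 − 8.5(88) = 316.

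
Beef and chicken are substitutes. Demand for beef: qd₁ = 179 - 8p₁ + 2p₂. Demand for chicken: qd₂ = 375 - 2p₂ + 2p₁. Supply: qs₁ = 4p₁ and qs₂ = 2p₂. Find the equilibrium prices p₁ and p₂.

Market 1: 179 - 8p₁ + 2p₂ = 4p₁ → 12p₁ - 2p₂ = 179.
Market 2: 4p₂ - 2p₁ = 375.
Eliminating p₂: 4×(1) + 2×(2) gives 44p₁ = 1466, so p₁ = 733/22.
Back-substitute into (2): p₂ = (375 + 2×733/22) / 4 = 2429/22.

p₁ = 733/22, p₂ = 2429/22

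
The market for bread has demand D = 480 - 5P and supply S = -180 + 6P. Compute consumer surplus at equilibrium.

Equilibrium: 480 - 5P = -180 + 6P gives P* = 60, Q* = 180.
Demand choke price (D = 0): P = 96.
CS = ½(96 − 60)(180) = 3240.

Consumer surplus = 3240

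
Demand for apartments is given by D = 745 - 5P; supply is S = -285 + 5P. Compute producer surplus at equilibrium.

Equilibrium: 745 - 5P = -285 + 5P gives P* = 103, Q* = 230.
Supply starts at P = 57 (where S = 0).
PS = ½(103 − 57)(230) = 5290.

Producer surplus = 5290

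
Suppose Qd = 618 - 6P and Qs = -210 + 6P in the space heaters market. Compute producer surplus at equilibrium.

Producer surplus = 3468

Equilibrium: 618 - 6P = -210 + 6P gives P* = 69, Q* = 204.
Supply starts at P = 35 (where Qs = 0).
PS = ½(69 − 35)(204) = 3468.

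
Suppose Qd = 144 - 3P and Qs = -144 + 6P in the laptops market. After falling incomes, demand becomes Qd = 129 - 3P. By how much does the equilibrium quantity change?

Original equilibrium: P* = 32, Q* = 48.
New equilibrium: 129 - 3P = -144 + 6P, so 273 = 9P and P' = 91/3; Q' = 129 − 3(91/3) = 38.
Change in quantity: 38 − 48 = -10.

ΔQ = -10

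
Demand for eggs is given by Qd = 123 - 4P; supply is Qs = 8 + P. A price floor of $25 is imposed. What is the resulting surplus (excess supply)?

Equilibrium price would be P* = 23, so the floor at 25 binds.
At P = 25: Qd = 23, Qs = 33.
Surplus = 33 − 23 = 10.

Surplus = 10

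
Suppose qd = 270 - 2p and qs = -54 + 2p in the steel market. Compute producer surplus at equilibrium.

Equilibrium: 270 - 2p = -54 + 2p gives p* = 81, q* = 108.
Supply starts at p = 27 (where qs = 0).
PS = ½(81 − 27)(108) = 2916.

Producer surplus = 2916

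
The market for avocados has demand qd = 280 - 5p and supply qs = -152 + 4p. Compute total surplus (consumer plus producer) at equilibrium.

Total surplus = 360

Equilibrium: 280 - 5p = -152 + 4p gives p* = 48, q* = 40.
Demand choke price: p = 56; supply starts at p = 38.
CS = ½(56 − 48)(40) = 160; PS = ½(48 − 38)(40) = 200.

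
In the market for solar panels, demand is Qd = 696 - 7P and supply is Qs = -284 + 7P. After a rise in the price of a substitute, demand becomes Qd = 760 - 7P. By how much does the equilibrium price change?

ΔP = 32/7

Original equilibrium: P* = 70, Q* = 206.
New equilibrium: 760 - 7P = -284 + 7P, so 1044 = 14P and P' = 522/7; Q' = 760 − 7(522/7) = 238.
Change in price: 522/7 − 70 = 32/7.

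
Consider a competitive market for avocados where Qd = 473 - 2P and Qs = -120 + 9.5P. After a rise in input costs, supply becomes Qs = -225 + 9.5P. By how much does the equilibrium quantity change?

Original equilibrium: P* = 1186/23, Q* = 8507/23.
New equilibrium: 473 - 2P = -225 + 9.5P, so 698 = 11.5P and P' = 1396/23; Q' = 473 − 2(1396/23) = 8087/23.
Change in quantity: 8087/23 − 8507/23 = -420/23.

ΔQ = -420/23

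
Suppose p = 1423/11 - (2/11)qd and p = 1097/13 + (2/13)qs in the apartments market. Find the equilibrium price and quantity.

Set the two price expressions equal: 1423/11 - (2/11)q = 1097/13 + (2/13)q.
6432/143 = (48/143)q, so q* = 134.
p* = 1423/11 − (2/11)(134) = 105.

p* = 105, q* = 134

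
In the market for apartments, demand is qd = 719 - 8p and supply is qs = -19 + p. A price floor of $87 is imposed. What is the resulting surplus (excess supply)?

Surplus = 45

Equilibrium price would be p* = 82, so the floor at 87 binds.
At p = 87: qd = 23, qs = 68.
Surplus = 68 − 23 = 45.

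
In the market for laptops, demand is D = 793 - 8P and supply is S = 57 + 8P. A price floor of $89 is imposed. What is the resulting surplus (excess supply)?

Equilibrium price would be P* = 46, so the floor at 89 binds.
At P = 89: D = 81, S = 769.
Surplus = 769 − 81 = 688.

Surplus = 688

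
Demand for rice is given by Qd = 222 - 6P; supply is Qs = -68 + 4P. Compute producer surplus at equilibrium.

Equilibrium: 222 - 6P = -68 + 4P gives P* = 29, Q* = 48.
Supply starts at P = 17 (where Qs = 0).
PS = ½(29 − 17)(48) = 288.

Producer surplus = 288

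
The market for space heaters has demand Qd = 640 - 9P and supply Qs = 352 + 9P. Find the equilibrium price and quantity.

Set Qd = Qs: 640 - 9P = 352 + 9P.
288 = 18P, so P* = 16.
Q* = 640 − 9(16) = 496.

P* = 16, Q* = 496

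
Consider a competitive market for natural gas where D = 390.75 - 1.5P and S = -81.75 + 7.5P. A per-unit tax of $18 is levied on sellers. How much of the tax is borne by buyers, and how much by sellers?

Buyers bear $15, sellers bear $3

Pre-tax equilibrium: P* = 52.5, Q* = 312.
Tax on sellers shifts supply to S = -81.75 + 7.5(P − 18) = -216.75 + 7.5P.
390.75 - 1.5P = -216.75 + 7.5P gives buyer price Pb = 67.5; sellers receive Ps = 67.5 − 18 = 49.5.
New quantity: Q = 390.75 − 1.5(67.5) = 289.5.
Buyer burden = 67.5 − 52.5 = 15; seller burden = 52.5 − 49.5 = 3.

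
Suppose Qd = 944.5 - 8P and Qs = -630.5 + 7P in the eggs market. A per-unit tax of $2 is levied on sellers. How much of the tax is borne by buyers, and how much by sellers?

Buyers bear 14/15, sellers bear 16/15

Pre-tax equilibrium: P* = 105, Q* = 104.5.
Tax on sellers shifts supply to Qs = -630.5 + 7(P − 2) = -644.5 + 7P.
944.5 - 8P = -644.5 + 7P gives buyer price Pb = 1589/15; sellers receive Ps = 1589/15 − 2 = 1559/15.
New quantity: Q = 944.5 − 8(1589/15) = 2911/30.
Buyer burden = 1589/15 − 105 = 14/15; seller burden = 105 − 1559/15 = 16/15.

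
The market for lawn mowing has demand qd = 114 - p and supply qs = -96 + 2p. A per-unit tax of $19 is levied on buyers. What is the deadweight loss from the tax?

Pre-tax equilibrium: p* = 70, q* = 44.
Tax on buyers shifts demand to qd = 114 − 1(p + 19) = 95 - p.
95 - p = -96 + 2p gives seller price ps = 191/3; buyers pay pb = 191/3 + 19 = 248/3.
New quantity: q = 114 − 1(248/3) = 94/3.
DWL = ½ × 19 × (44 − 94/3) = 361/3.

Deadweight loss = 361/3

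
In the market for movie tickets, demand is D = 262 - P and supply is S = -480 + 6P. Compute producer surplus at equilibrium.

Producer surplus = 2028

Equilibrium: 262 - P = -480 + 6P gives P* = 106, Q* = 156.
Supply starts at P = 80 (where S = 0).
PS = ½(106 − 80)(156) = 2028.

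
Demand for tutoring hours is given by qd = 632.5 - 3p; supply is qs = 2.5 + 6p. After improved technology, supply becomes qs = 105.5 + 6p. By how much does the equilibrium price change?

Δp = -103/9

Original equilibrium: p* = 70, q* = 422.5.
New equilibrium: 632.5 - 3p = 105.5 + 6p, so 527 = 9p and p' = 527/9; q' = 632.5 − 3(527/9) = 2741/6.
Change in price: 527/9 − 70 = -103/9.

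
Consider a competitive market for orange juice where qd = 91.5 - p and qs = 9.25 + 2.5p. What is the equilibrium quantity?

Set qd = qs: 91.5 - p = 9.25 + 2.5p.
82.25 = 3.5p, so p* = 23.5.
q* = 91.5 − 1(23.5) = 68.

q* = 68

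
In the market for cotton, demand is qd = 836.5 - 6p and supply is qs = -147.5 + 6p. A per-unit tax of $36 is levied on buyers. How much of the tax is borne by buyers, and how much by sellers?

Pre-tax equilibrium: p* = 82, q* = 344.5.
Tax on buyers shifts demand to qd = 836.5 − 6(p + 36) = 620.5 - 6p.
620.5 - 6p = -147.5 + 6p gives seller price ps = 64; buyers pay pb = 64 + 36 = 100.
New quantity: q = 836.5 − 6(100) = 236.5.
Buyer burden = 100 − 82 = 18; seller burden = 82 − 64 = 18.

Buyers bear $18, sellers bear $18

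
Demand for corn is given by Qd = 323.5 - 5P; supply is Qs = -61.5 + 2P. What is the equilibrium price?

Set Qd = Qs: 323.5 - 5P = -61.5 + 2P.
385 = 7P, so P* = 55.
Q* = 323.5 − 5(55) = 48.5.

P* = 55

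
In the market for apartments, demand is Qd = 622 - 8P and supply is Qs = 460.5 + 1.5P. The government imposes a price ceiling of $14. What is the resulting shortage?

Shortage = 28.5

Equilibrium price would be P* = 17, so the ceiling at 14 binds.
At P = 14: Qd = 622 − 8(14) = 510, Qs = 460.5 + 1.5(14) = 481.5.
Shortage = 510 − 481.5 = 28.5.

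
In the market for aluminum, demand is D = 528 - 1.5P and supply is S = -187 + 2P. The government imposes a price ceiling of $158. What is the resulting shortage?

Equilibrium price would be P* = 1430/7, so the ceiling at 158 binds.
At P = 158: D = 528 − 1.5(158) = 291, S = -187 + 2(158) = 129.
Shortage = 291 − 129 = 162.

Shortage = 162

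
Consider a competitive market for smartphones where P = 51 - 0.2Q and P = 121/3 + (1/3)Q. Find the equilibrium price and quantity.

Set the two price expressions equal: 51 - 0.2Q = 121/3 + (1/3)Q.
32/3 = (8/15)Q, so Q* = 20.
P* = 51 − (0.2)(20) = 47.

P* = 47, Q* = 20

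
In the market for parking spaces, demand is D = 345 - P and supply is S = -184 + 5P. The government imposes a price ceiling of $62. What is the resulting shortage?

Shortage = 157

Equilibrium price would be P* = 529/6, so the ceiling at 62 binds.
At P = 62: D = 345 − 1(62) = 283, S = -184 + 5(62) = 126.
Shortage = 283 − 126 = 157.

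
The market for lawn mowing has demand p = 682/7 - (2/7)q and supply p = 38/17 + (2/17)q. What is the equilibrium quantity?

q* = 236

Set the two price expressions equal: 682/7 - (2/7)q = 38/17 + (2/17)q.
11328/119 = (48/119)q, so q* = 236.
p* = 682/7 − (2/7)(236) = 30.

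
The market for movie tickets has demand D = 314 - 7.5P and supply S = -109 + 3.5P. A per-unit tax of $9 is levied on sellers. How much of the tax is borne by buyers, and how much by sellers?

Buyers bear 63/22, sellers bear 135/22

Pre-tax equilibrium: P* = 423/11, Q* = 563/22.
Tax on sellers shifts supply to S = -109 + 3.5(P − 9) = -140.5 + 3.5P.
314 - 7.5P = -140.5 + 3.5P gives buyer price Pb = 909/22; sellers receive Ps = 909/22 − 9 = 711/22.
New quantity: Q = 314 − 7.5(909/22) = 181/44.
Buyer burden = 909/22 − 423/11 = 63/22; seller burden = 423/11 − 711/22 = 135/22.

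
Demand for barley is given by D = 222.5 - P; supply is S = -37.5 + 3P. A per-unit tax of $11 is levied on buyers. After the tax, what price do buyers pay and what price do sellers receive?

Pre-tax equilibrium: P* = 65, Q* = 157.5.
Tax on buyers shifts demand to D = 222.5 − 1(P + 11) = 211.5 - P.
211.5 - P = -37.5 + 3P gives seller price Ps = 62.25; buyers pay Pb = 62.25 + 11 = 73.25.
New quantity: Q = 222.5 − 1(73.25) = 149.25.

Buyers pay $73.25, sellers receive $62.25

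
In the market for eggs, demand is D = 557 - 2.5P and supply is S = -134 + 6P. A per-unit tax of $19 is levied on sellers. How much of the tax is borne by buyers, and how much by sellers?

Pre-tax equilibrium: P* = 1382/17, Q* = 6014/17.
Tax on sellers shifts supply to S = -134 + 6(P − 19) = -248 + 6P.
557 - 2.5P = -248 + 6P gives buyer price Pb = 1610/17; sellers receive Ps = 1610/17 − 19 = 1287/17.
New quantity: Q = 557 − 2.5(1610/17) = 5444/17.
Buyer burden = 1610/17 − 1382/17 = 228/17; seller burden = 1382/17 − 1287/17 = 95/17.

Buyers bear 228/17, sellers bear 95/17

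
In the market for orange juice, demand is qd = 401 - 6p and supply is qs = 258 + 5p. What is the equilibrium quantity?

Set qd = qs: 401 - 6p = 258 + 5p.
143 = 11p, so p* = 13.
q* = 401 − 6(13) = 323.

q* = 323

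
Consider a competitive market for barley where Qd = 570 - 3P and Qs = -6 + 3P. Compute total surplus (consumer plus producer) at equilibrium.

Total surplus = 26508

Equilibrium: 570 - 3P = -6 + 3P gives P* = 96, Q* = 282.
Demand choke price: P = 190; supply starts at P = 2.
CS = ½(190 − 96)(282) = 13254; PS = ½(96 − 2)(282) = 13254.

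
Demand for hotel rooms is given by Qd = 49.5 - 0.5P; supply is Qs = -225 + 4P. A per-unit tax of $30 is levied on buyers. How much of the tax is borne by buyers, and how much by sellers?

Buyers bear 80/3, sellers bear 10/3

Pre-tax equilibrium: P* = 61, Q* = 19.
Tax on buyers shifts demand to Qd = 49.5 − 0.5(P + 30) = 34.5 - 0.5P.
34.5 - 0.5P = -225 + 4P gives seller price Ps = 173/3; buyers pay Pb = 173/3 + 30 = 263/3.
New quantity: Q = 49.5 − 0.5(263/3) = 17/3.
Buyer burden = 263/3 − 61 = 80/3; seller burden = 61 − 173/3 = 10/3.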